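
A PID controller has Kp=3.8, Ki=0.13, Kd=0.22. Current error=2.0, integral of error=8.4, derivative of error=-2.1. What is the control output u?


u = Kp*e + Ki*int(e) + Kd*de/dt
= 3.8*2.0 + 0.13*8.4 + 0.22*(-2.1)
= 7.6 + 1.092 + -0.462
= 8.23


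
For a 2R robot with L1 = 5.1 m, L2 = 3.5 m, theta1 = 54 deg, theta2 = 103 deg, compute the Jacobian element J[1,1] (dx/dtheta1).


J[1,1] = -L1*sin(t1) - L2*sin(t1+t2)
= -5.1*sin(54) - 3.5*sin(157)
= -5.4935


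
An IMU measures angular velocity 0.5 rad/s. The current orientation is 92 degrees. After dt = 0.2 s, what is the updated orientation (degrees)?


delta_theta = w * dt = 0.5 * 0.2 = 0.1 rad
= 5.7296 deg
theta_new = 92 + 5.7296 = 97.7296 deg


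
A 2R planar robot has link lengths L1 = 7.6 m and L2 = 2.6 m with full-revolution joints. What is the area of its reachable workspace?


r_max = L1 + L2 = 10.2 m
r_min = |L1 - L2| = 5.0 m
Area = pi*(r_max^2 - r_min^2)
= pi*(104.04 - 25.0)
= pi * 79.04
= 248.3115 m^2


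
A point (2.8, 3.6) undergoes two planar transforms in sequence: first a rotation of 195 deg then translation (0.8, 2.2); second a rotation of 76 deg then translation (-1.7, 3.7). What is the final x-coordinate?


After transform 1:
x1 = cos(195)*2.8 - sin(195)*3.6 + 0.8 = -0.9728
y1 = sin(195)*2.8 + cos(195)*3.6 + 2.2 = -2.002
After transform 2:
x2 = cos(76)*-0.9728 - sin(76)*-2.002 + -1.7
= 0.0072


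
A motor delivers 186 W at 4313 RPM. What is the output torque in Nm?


omega = 4313 * 2*pi/60 = 451.6563 rad/s
tau = P / omega = 186 / 451.6563
= 0.4118 Nm


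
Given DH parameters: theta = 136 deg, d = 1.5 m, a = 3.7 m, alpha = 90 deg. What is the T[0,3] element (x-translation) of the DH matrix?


T[0,3] = a * cos(theta)
= 3.7 * cos(136 deg)
= 3.7 * -0.7193
= -2.6616


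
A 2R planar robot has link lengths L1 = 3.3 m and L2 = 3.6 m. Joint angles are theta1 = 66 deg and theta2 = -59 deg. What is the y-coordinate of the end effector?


Convert angles to radians: theta1 = 1.1519, theta2 = -1.0297
y = L1*sin(theta1) + L2*sin(theta1+theta2)
y = 3.0147 + 0.4387
y = 3.4534


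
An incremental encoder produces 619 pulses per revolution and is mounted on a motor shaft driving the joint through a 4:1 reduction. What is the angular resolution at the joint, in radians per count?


counts per rev = 619
effective counts at joint = 619 * 4 = 2476
resolution = 2*pi / 2476
= 0.0025 rad/count


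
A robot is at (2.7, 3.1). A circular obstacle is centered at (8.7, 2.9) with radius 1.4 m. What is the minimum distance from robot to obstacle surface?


center_dist = sqrt((2.7-8.7)^2 + (3.1-2.9)^2)
= sqrt(36.0 + 0.04)
= 6.0033
min_dist = center_dist - radius = 6.0033 - 1.4 = 4.6033 m


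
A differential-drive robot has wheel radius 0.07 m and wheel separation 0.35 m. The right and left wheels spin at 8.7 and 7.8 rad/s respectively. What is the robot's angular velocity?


vR = r*wR = 0.07*8.7 = 0.609 m/s
vL = r*wL = 0.07*7.8 = 0.546 m/s
v = (vR+vL)/2 = 0.5775 m/s
omega = (vR-vL)/L = 0.18 rad/s
angular velocity = 0.18 rad/s


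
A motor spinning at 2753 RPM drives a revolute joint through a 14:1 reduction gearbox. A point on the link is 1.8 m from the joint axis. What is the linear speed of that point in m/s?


omega_motor = 2753 * 2*pi/60 = 288.2935 rad/s
omega_joint = omega_motor / 14 = 20.5924 rad/s
v = omega_joint * r = 20.5924 * 1.8
= 37.0663 m/s


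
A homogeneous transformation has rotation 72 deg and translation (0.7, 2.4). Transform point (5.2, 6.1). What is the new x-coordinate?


x' = cos(theta)*px - sin(theta)*py + tx
= 0.309*5.2 - 0.9511*6.1 + 0.7
= -3.4946


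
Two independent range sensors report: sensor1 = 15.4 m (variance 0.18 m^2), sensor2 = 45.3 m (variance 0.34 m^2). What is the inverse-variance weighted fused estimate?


w1 = (1/var1) / (1/var1 + 1/var2)
   = 5.5556 / (5.5556 + 2.9412) = 0.6538
w2 = 1 - w1 = 0.3462
fused = w1*s1 + w2*s2 = 10.0692 + 15.6808
= 25.75 m


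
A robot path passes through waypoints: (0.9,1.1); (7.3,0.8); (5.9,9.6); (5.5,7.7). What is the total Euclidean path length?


Segment lengths:
  seg1 = sqrt((6.4)^2 + (-0.3)^2) = 6.407
  seg2 = sqrt((-1.4)^2 + (8.8)^2) = 8.9107
  seg3 = sqrt((-0.4)^2 + (-1.9)^2) = 1.9416
Total = 17.2593


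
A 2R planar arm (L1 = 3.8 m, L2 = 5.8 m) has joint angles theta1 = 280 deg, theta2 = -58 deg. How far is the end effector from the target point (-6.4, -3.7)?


End effector via forward kinematics:
x = L1*cos(t1) + L2*cos(t1+t2) = -3.6504
y = L1*sin(t1) + L2*sin(t1+t2) = -7.6232
Distance to target:
d = sqrt((-6.4 - -3.6504)^2 + (-3.7 - -7.6232)^2)
= sqrt(7.5604 + 15.3917)
= 4.7908 m


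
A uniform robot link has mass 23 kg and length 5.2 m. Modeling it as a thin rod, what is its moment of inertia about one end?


I = (1/3) * m * L^2
= (1/3) * 23 * 5.2^2
= 0.333333 * 23 * 27.04
= 207.3067 kg*m^2


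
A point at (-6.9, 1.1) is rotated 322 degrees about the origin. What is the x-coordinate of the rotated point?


x' = x*cos(theta) - y*sin(theta)
cos(322 deg) = 0.788, sin(322 deg) = -0.6157
x' = -6.9 * 0.788 - 1.1 * -0.6157
= -5.4373 - -0.6772
= -4.76


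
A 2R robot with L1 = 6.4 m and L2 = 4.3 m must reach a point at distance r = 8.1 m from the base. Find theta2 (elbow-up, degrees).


cos(theta2) = (r^2 - L1^2 - L2^2) / (2*L1*L2)
cos(theta2) = (65.61 - 40.96 - 18.49) / 55.04
cos(theta2) = 0.111919
theta2 = 83.5741 degrees


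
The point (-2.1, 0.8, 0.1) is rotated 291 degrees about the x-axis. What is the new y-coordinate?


Rotation about x-axis: y' = y*cos(theta) - z*sin(theta)
= 0.8 * 0.3584 - 0.1 * -0.9336
= 0.3801


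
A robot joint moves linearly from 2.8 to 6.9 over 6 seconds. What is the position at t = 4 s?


s = t/T = 4/6 = 0.6667
p(t) = p0 + (pf-p0)*s
= 2.8 + (6.9 - 2.8) * 0.6667
= 5.5333


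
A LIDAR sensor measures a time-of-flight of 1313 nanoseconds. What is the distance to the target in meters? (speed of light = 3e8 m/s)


tof = 1313 ns = 1.313e-06 s
dist = c * tof / 2
= 3e8 * 1.313e-06 / 2
= 196.95 m


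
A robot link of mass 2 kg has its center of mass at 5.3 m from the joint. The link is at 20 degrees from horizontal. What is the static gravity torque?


tau = m*g*L*cos(angle)
= 2 * 9.81 * 5.3 * cos(20 deg)
= 2 * 9.81 * 5.3 * 0.9397
= 97.7149 Nm


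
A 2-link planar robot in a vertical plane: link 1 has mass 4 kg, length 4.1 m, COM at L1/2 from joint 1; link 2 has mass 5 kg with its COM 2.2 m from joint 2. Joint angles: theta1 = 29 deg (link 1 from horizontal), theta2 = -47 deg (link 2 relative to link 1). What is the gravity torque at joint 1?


Horizontal distance from joint 1 to link-1 COM:
  x_c1 = (L1/2)*cos(t1) = 2.05 * 0.8746 = 1.793 m
Horizontal distance from joint 1 to link-2 COM:
  x_c2 = L1*cos(t1) + Lc2*cos(t1+t2)
       = 4.1*0.8746 + 2.2*0.9511 = 5.6783 m
tau1 = m1*g*x_c1 + m2*g*x_c2
     = 4*9.81*1.793 + 5*9.81*5.6783
     = 70.3562 + 278.5189
     = 348.8751 Nm


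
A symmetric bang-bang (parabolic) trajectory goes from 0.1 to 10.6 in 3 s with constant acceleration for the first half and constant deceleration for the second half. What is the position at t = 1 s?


Symmetric rest-to-rest: each phase covers (pf-p0)/2 in time T/2. 0.5*a*(T/2)^2 = (pf-p0)/2 => a = 4*(pf-p0)/T^2
a = 4*(10.6-0.1)/3^2 = 4.6667
t = 1 is in the acceleration phase (t <= T/2).
p = p0 + 0.5*a*t^2 = 0.1 + 0.5*4.6667*1^2
= 2.4333


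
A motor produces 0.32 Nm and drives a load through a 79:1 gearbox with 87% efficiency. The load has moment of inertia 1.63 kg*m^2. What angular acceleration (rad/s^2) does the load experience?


tau_out = tau_motor * N * eta
= 0.32 * 79 * 0.87 = 21.9936 Nm
alpha = tau_out / I = 21.9936 / 1.63
= 13.493 rad/s^2


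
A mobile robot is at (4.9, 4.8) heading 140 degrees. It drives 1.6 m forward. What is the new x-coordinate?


x_new = x0 + d*cos(theta)
= 4.9 + 1.6*cos(140)
= 4.9 + -1.2257
= 3.6743


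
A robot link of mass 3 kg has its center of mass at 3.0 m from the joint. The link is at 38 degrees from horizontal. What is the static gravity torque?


tau = m*g*L*cos(angle)
= 3 * 9.81 * 3.0 * cos(38 deg)
= 3 * 9.81 * 3.0 * 0.788
= 69.5735 Nm


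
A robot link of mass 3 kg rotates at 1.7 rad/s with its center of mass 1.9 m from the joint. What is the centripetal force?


F = m * omega^2 * r
= 3 * 1.7^2 * 1.9
= 3 * 2.89 * 1.9
= 16.473 N


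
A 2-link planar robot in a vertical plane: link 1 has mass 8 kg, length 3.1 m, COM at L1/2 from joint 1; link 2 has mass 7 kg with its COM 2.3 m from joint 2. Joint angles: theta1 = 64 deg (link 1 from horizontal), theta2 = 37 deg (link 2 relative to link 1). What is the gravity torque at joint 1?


Horizontal distance from joint 1 to link-1 COM:
  x_c1 = (L1/2)*cos(t1) = 1.55 * 0.4384 = 0.6795 m
Horizontal distance from joint 1 to link-2 COM:
  x_c2 = L1*cos(t1) + Lc2*cos(t1+t2)
       = 3.1*0.4384 + 2.3*-0.1908 = 0.9201 m
tau1 = m1*g*x_c1 + m2*g*x_c2
     = 8*9.81*0.6795 + 7*9.81*0.9201
     = 53.3252 + 63.1826
     = 116.5078 Nm


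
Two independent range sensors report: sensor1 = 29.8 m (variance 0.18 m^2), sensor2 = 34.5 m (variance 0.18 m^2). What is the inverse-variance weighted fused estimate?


w1 = (1/var1) / (1/var1 + 1/var2)
   = 5.5556 / (5.5556 + 5.5556) = 0.5
w2 = 1 - w1 = 0.5
fused = w1*s1 + w2*s2 = 14.9 + 17.25
= 32.15 m


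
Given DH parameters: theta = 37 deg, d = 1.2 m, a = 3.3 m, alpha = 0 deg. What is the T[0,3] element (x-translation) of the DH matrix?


T[0,3] = a * cos(theta)
= 3.3 * cos(37 deg)
= 3.3 * 0.7986
= 2.6355


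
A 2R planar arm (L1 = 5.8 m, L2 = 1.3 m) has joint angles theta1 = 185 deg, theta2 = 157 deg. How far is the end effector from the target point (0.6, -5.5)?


End effector via forward kinematics:
x = L1*cos(t1) + L2*cos(t1+t2) = -4.5416
y = L1*sin(t1) + L2*sin(t1+t2) = -0.9072
Distance to target:
d = sqrt((0.6 - -4.5416)^2 + (-5.5 - -0.9072)^2)
= sqrt(26.4356 + 21.0936)
= 6.8941 m


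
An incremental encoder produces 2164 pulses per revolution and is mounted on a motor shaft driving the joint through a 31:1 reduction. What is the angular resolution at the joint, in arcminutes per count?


counts per rev = 2164
effective counts at joint = 2164 * 31 = 67084
resolution = 360*60 / 67084
= 0.322 arcmin/count


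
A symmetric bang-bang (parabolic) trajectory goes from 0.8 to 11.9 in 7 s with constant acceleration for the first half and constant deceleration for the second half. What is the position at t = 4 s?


Symmetric rest-to-rest: each phase covers (pf-p0)/2 in time T/2. 0.5*a*(T/2)^2 = (pf-p0)/2 => a = 4*(pf-p0)/T^2
a = 4*(11.9-0.8)/7^2 = 0.9061
t = 4 is in the deceleration phase (t > T/2).
p = pf - 0.5*a*(T-t)^2 = 11.9 - 0.5*0.9061*3^2
= 7.8224


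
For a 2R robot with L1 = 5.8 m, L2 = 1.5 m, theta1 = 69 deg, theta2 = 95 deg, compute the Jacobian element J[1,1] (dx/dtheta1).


J[1,1] = -L1*sin(t1) - L2*sin(t1+t2)
= -5.8*sin(69) - 1.5*sin(164)
= -5.8282


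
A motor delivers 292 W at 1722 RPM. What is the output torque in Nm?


omega = 1722 * 2*pi/60 = 180.3274 rad/s
tau = P / omega = 292 / 180.3274
= 1.6193 Nm


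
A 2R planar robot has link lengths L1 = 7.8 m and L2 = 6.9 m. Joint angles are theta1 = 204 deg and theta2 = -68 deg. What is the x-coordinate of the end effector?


Convert angles to radians: theta1 = 3.5605, theta2 = -1.1868
x = L1*cos(theta1) + L2*cos(theta1+theta2)
x = -7.1257 + -4.9634
x = -12.0891


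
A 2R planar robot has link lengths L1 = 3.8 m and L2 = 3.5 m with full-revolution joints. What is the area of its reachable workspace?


r_max = L1 + L2 = 7.3 m
r_min = |L1 - L2| = 0.3 m
Area = pi*(r_max^2 - r_min^2)
= pi*(53.29 - 0.09)
= pi * 53.2
= 167.1327 m^2


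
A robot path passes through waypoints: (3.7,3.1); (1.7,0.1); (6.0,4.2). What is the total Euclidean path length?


Segment lengths:
  seg1 = sqrt((-2.0)^2 + (-3.0)^2) = 3.6056
  seg2 = sqrt((4.3)^2 + (4.1)^2) = 5.9414
Total = 9.5469


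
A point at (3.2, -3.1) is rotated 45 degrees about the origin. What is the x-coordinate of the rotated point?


x' = x*cos(theta) - y*sin(theta)
cos(45 deg) = 0.7071, sin(45 deg) = 0.7071
x' = 3.2 * 0.7071 - -3.1 * 0.7071
= 2.2627 - -2.192
= 4.4548


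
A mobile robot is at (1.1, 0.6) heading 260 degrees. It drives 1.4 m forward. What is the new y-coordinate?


y_new = y0 + d*sin(theta)
= 0.6 + 1.4*sin(260)
= 0.6 + -1.3787
= -0.7787


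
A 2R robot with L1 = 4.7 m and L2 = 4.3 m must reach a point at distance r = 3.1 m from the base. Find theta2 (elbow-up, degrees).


cos(theta2) = (r^2 - L1^2 - L2^2) / (2*L1*L2)
cos(theta2) = (9.61 - 22.09 - 18.49) / 40.42
cos(theta2) = -0.766205
theta2 = 140.0143 degrees


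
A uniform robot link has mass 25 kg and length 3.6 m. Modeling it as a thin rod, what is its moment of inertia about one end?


I = (1/3) * m * L^2
= (1/3) * 25 * 3.6^2
= 0.333333 * 25 * 12.96
= 108.0 kg*m^2


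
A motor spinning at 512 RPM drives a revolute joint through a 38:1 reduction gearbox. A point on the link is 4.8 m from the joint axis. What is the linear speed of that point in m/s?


omega_motor = 512 * 2*pi/60 = 53.6165 rad/s
omega_joint = omega_motor / 38 = 1.411 rad/s
v = omega_joint * r = 1.411 * 4.8
= 6.7726 m/s


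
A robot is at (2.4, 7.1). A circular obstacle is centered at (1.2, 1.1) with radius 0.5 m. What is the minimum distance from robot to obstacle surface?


center_dist = sqrt((2.4-1.2)^2 + (7.1-1.1)^2)
= sqrt(1.44 + 36.0)
= 6.1188
min_dist = center_dist - radius = 6.1188 - 0.5 = 5.6188 m


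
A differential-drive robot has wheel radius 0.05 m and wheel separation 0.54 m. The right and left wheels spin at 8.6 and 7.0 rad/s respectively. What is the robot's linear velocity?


vR = r*wR = 0.05*8.6 = 0.43 m/s
vL = r*wL = 0.05*7.0 = 0.35 m/s
v = (vR+vL)/2 = 0.39 m/s
omega = (vR-vL)/L = 0.1481 rad/s
linear velocity = 0.39 m/s


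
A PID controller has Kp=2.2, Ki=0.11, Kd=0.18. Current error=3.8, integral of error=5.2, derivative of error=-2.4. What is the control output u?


u = Kp*e + Ki*int(e) + Kd*de/dt
= 2.2*3.8 + 0.11*5.2 + 0.18*(-2.4)
= 8.36 + 0.572 + -0.432
= 8.5


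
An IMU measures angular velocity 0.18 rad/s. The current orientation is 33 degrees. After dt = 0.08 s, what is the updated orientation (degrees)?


delta_theta = w * dt = 0.18 * 0.08 = 0.0144 rad
= 0.8251 deg
theta_new = 33 + 0.8251 = 33.8251 deg


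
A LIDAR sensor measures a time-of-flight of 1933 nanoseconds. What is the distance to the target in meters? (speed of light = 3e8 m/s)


tof = 1933 ns = 1.933e-06 s
dist = c * tof / 2
= 3e8 * 1.933e-06 / 2
= 289.95 m


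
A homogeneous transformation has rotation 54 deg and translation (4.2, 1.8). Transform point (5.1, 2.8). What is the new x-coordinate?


x' = cos(theta)*px - sin(theta)*py + tx
= 0.5878*5.1 - 0.809*2.8 + 4.2
= 4.9325


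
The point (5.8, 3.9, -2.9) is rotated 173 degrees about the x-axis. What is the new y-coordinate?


Rotation about x-axis: y' = y*cos(theta) - z*sin(theta)
= 3.9 * -0.9925 - -2.9 * 0.1219
= -3.5175


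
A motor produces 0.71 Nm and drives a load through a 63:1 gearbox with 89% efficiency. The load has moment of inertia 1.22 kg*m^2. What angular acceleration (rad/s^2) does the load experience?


tau_out = tau_motor * N * eta
= 0.71 * 63 * 0.89 = 39.8097 Nm
alpha = tau_out / I = 39.8097 / 1.22
= 32.6309 rad/s^2


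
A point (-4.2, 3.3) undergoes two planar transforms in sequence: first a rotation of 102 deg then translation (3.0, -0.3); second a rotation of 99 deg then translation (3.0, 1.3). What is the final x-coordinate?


After transform 1:
x1 = cos(102)*-4.2 - sin(102)*3.3 + 3.0 = 0.6453
y1 = sin(102)*-4.2 + cos(102)*3.3 + -0.3 = -5.0943
After transform 2:
x2 = cos(99)*0.6453 - sin(99)*-5.0943 + 3.0
= 7.9307


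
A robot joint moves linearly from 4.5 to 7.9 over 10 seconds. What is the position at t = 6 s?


s = t/T = 6/10 = 0.6
p(t) = p0 + (pf-p0)*s
= 4.5 + (7.9 - 4.5) * 0.6
= 6.54


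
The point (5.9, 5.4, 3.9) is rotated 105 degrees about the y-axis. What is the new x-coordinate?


Rotation about y-axis: x' = x*cos(theta) + z*sin(theta)
= 5.9 * -0.2588 + 3.9 * 0.9659
= 2.2401


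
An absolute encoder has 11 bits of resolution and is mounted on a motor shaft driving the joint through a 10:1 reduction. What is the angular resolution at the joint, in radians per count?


counts = 2^11 = 2048
effective counts at joint = 2048 * 10 = 20480
resolution = 2*pi / 20480
= 3.0680e-04 rad/count


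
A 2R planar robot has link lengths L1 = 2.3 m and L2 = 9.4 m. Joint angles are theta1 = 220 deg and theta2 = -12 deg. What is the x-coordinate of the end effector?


Convert angles to radians: theta1 = 3.8397, theta2 = -0.2094
x = L1*cos(theta1) + L2*cos(theta1+theta2)
x = -1.7619 + -8.2997
x = -10.0616


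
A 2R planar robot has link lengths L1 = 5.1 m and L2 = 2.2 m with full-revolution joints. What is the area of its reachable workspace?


r_max = L1 + L2 = 7.3 m
r_min = |L1 - L2| = 2.9 m
Area = pi*(r_max^2 - r_min^2)
= pi*(53.29 - 8.41)
= pi * 44.88
= 140.9947 m^2


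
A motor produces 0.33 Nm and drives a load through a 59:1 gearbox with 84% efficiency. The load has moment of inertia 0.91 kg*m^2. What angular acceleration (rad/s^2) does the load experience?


tau_out = tau_motor * N * eta
= 0.33 * 59 * 0.84 = 16.3548 Nm
alpha = tau_out / I = 16.3548 / 0.91
= 17.9723 rad/s^2


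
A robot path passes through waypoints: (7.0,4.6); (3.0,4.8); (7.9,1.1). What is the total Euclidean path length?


Segment lengths:
  seg1 = sqrt((-4.0)^2 + (0.2)^2) = 4.005
  seg2 = sqrt((4.9)^2 + (-3.7)^2) = 6.14
Total = 10.145


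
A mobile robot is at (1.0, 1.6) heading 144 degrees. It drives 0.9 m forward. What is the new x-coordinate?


x_new = x0 + d*cos(theta)
= 1.0 + 0.9*cos(144)
= 1.0 + -0.7281
= 0.2719


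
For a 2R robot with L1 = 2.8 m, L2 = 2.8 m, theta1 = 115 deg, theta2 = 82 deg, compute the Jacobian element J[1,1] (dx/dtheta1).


J[1,1] = -L1*sin(t1) - L2*sin(t1+t2)
= -2.8*sin(115) - 2.8*sin(197)
= -1.719


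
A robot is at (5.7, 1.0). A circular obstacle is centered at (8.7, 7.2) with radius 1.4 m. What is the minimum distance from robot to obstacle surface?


center_dist = sqrt((5.7-8.7)^2 + (1.0-7.2)^2)
= sqrt(9.0 + 38.44)
= 6.8877
min_dist = center_dist - radius = 6.8877 - 1.4 = 5.4877 m


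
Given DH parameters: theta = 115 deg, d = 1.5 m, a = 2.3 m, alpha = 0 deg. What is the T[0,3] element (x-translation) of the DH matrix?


T[0,3] = a * cos(theta)
= 2.3 * cos(115 deg)
= 2.3 * -0.4226
= -0.972


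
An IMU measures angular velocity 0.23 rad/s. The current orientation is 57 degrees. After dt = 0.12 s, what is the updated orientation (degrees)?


delta_theta = w * dt = 0.23 * 0.12 = 0.0276 rad
= 1.5814 deg
theta_new = 57 + 1.5814 = 58.5814 deg


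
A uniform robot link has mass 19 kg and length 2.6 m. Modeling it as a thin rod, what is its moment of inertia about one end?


I = (1/3) * m * L^2
= (1/3) * 19 * 2.6^2
= 0.333333 * 19 * 6.76
= 42.8133 kg*m^2


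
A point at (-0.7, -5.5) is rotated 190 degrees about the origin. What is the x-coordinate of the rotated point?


x' = x*cos(theta) - y*sin(theta)
cos(190 deg) = -0.9848, sin(190 deg) = -0.1736
x' = -0.7 * -0.9848 - -5.5 * -0.1736
= 0.6894 - 0.9551
= -0.2657


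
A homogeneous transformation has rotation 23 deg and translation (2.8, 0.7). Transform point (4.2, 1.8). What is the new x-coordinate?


x' = cos(theta)*px - sin(theta)*py + tx
= 0.9205*4.2 - 0.3907*1.8 + 2.8
= 5.9628


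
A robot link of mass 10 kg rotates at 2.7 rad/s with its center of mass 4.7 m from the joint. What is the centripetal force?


F = m * omega^2 * r
= 10 * 2.7^2 * 4.7
= 10 * 7.29 * 4.7
= 342.63 N


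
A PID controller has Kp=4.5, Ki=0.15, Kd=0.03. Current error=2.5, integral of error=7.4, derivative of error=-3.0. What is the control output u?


u = Kp*e + Ki*int(e) + Kd*de/dt
= 4.5*2.5 + 0.15*7.4 + 0.03*(-3.0)
= 11.25 + 1.11 + -0.09
= 12.27


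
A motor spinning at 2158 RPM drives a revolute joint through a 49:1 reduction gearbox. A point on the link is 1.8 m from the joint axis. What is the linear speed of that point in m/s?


omega_motor = 2158 * 2*pi/60 = 225.9852 rad/s
omega_joint = omega_motor / 49 = 4.6119 rad/s
v = omega_joint * r = 4.6119 * 1.8
= 8.3015 m/s


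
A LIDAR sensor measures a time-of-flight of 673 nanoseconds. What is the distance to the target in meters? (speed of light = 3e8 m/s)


tof = 673 ns = 6.73e-07 s
dist = c * tof / 2
= 3e8 * 6.73e-07 / 2
= 100.95 m


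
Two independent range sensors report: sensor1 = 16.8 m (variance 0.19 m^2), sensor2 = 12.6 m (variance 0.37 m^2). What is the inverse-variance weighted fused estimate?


w1 = (1/var1) / (1/var1 + 1/var2)
   = 5.2632 / (5.2632 + 2.7027) = 0.6607
w2 = 1 - w1 = 0.3393
fused = w1*s1 + w2*s2 = 11.1 + 4.275
= 15.375 m


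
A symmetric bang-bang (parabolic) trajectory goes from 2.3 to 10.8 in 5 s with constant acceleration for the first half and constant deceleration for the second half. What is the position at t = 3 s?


Symmetric rest-to-rest: each phase covers (pf-p0)/2 in time T/2. 0.5*a*(T/2)^2 = (pf-p0)/2 => a = 4*(pf-p0)/T^2
a = 4*(10.8-2.3)/5^2 = 1.36
t = 3 is in the deceleration phase (t > T/2).
p = pf - 0.5*a*(T-t)^2 = 10.8 - 0.5*1.36*2^2
= 8.08


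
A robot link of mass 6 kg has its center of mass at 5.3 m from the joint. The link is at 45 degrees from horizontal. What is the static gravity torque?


tau = m*g*L*cos(angle)
= 6 * 9.81 * 5.3 * cos(45 deg)
= 6 * 9.81 * 5.3 * 0.7071
= 220.5876 Nm


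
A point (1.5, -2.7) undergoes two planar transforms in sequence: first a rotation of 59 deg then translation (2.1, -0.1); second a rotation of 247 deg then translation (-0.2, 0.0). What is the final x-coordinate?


After transform 1:
x1 = cos(59)*1.5 - sin(59)*-2.7 + 2.1 = 5.1869
y1 = sin(59)*1.5 + cos(59)*-2.7 + -0.1 = -0.2049
After transform 2:
x2 = cos(247)*5.1869 - sin(247)*-0.2049 + -0.2
= -2.4153


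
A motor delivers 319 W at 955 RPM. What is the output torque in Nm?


omega = 955 * 2*pi/60 = 100.0074 rad/s
tau = P / omega = 319 / 100.0074
= 3.1898 Nm


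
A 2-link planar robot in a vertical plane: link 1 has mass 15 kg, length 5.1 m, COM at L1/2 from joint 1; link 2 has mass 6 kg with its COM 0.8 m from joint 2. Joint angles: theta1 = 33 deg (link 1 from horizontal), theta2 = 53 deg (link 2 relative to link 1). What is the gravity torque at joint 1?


Horizontal distance from joint 1 to link-1 COM:
  x_c1 = (L1/2)*cos(t1) = 2.55 * 0.8387 = 2.1386 m
Horizontal distance from joint 1 to link-2 COM:
  x_c2 = L1*cos(t1) + Lc2*cos(t1+t2)
       = 5.1*0.8387 + 0.8*0.0698 = 4.333 m
tau1 = m1*g*x_c1 + m2*g*x_c2
     = 15*9.81*2.1386 + 6*9.81*4.333
     = 314.6965 + 255.0419
     = 569.7383 Nm


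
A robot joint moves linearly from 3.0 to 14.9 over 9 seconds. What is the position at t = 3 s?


s = t/T = 3/9 = 0.3333
p(t) = p0 + (pf-p0)*s
= 3.0 + (14.9 - 3.0) * 0.3333
= 6.9667


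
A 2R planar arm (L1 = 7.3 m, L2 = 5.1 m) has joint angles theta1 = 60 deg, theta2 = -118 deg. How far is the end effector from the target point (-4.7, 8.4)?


End effector via forward kinematics:
x = L1*cos(t1) + L2*cos(t1+t2) = 6.3526
y = L1*sin(t1) + L2*sin(t1+t2) = 1.9969
Distance to target:
d = sqrt((-4.7 - 6.3526)^2 + (8.4 - 1.9969)^2)
= sqrt(122.1597 + 40.9992)
= 12.7734 m


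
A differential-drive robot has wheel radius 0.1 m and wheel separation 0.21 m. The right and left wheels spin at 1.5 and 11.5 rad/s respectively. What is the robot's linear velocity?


vR = r*wR = 0.1*1.5 = 0.15 m/s
vL = r*wL = 0.1*11.5 = 1.15 m/s
v = (vR+vL)/2 = 0.65 m/s
omega = (vR-vL)/L = -4.7619 rad/s
linear velocity = 0.65 m/s


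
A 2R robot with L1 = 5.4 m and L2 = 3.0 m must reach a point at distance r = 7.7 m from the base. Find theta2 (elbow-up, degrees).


cos(theta2) = (r^2 - L1^2 - L2^2) / (2*L1*L2)
cos(theta2) = (59.29 - 29.16 - 9.0) / 32.4
cos(theta2) = 0.65216
theta2 = 49.2953 degrees


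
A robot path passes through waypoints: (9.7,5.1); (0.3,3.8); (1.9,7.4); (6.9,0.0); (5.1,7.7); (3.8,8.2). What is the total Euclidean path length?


Segment lengths:
  seg1 = sqrt((-9.4)^2 + (-1.3)^2) = 9.4895
  seg2 = sqrt((1.6)^2 + (3.6)^2) = 3.9395
  seg3 = sqrt((5.0)^2 + (-7.4)^2) = 8.9308
  seg4 = sqrt((-1.8)^2 + (7.7)^2) = 7.9076
  seg5 = sqrt((-1.3)^2 + (0.5)^2) = 1.3928
Total = 31.6603


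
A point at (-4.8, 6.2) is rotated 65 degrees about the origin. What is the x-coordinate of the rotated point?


x' = x*cos(theta) - y*sin(theta)
cos(65 deg) = 0.4226, sin(65 deg) = 0.9063
x' = -4.8 * 0.4226 - 6.2 * 0.9063
= -2.0286 - 5.6191
= -7.6477


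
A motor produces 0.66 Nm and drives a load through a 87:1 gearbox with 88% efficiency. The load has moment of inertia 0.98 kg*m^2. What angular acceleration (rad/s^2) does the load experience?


tau_out = tau_motor * N * eta
= 0.66 * 87 * 0.88 = 50.5296 Nm
alpha = tau_out / I = 50.5296 / 0.98
= 51.5608 rad/s^2


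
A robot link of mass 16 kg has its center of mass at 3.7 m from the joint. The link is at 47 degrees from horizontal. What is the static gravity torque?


tau = m*g*L*cos(angle)
= 16 * 9.81 * 3.7 * cos(47 deg)
= 16 * 9.81 * 3.7 * 0.682
= 396.0719 Nm


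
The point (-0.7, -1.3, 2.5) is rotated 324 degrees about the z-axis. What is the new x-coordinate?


Rotation about z-axis: x' = x*cos(theta) - y*sin(theta)
= -0.7 * 0.809 - -1.3 * -0.5878
= -1.3304


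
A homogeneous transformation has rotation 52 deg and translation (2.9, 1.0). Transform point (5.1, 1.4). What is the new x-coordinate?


x' = cos(theta)*px - sin(theta)*py + tx
= 0.6157*5.1 - 0.788*1.4 + 2.9
= 4.9367


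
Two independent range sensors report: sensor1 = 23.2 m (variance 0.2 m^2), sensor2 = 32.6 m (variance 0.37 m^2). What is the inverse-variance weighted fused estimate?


w1 = (1/var1) / (1/var1 + 1/var2)
   = 5.0 / (5.0 + 2.7027) = 0.6491
w2 = 1 - w1 = 0.3509
fused = w1*s1 + w2*s2 = 15.0596 + 11.4386
= 26.4982 m


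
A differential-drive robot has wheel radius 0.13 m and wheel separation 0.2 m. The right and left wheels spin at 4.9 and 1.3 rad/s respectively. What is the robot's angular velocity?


vR = r*wR = 0.13*4.9 = 0.637 m/s
vL = r*wL = 0.13*1.3 = 0.169 m/s
v = (vR+vL)/2 = 0.403 m/s
omega = (vR-vL)/L = 2.34 rad/s
angular velocity = 2.34 rad/s


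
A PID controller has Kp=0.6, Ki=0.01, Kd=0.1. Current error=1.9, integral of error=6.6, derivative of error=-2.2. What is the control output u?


u = Kp*e + Ki*int(e) + Kd*de/dt
= 0.6*1.9 + 0.01*6.6 + 0.1*(-2.2)
= 1.14 + 0.066 + -0.22
= 0.986


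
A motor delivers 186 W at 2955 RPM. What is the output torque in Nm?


omega = 2955 * 2*pi/60 = 309.4469 rad/s
tau = P / omega = 186 / 309.4469
= 0.6011 Nm


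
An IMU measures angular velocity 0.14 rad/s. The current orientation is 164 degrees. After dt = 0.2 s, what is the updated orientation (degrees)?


delta_theta = w * dt = 0.14 * 0.2 = 0.028 rad
= 1.6043 deg
theta_new = 164 + 1.6043 = 165.6043 deg


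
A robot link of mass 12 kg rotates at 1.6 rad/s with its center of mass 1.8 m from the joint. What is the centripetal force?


F = m * omega^2 * r
= 12 * 1.6^2 * 1.8
= 12 * 2.56 * 1.8
= 55.296 N


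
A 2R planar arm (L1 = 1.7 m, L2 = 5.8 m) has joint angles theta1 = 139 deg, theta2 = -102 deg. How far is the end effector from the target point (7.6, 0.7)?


End effector via forward kinematics:
x = L1*cos(t1) + L2*cos(t1+t2) = 3.3491
y = L1*sin(t1) + L2*sin(t1+t2) = 4.6058
Distance to target:
d = sqrt((7.6 - 3.3491)^2 + (0.7 - 4.6058)^2)
= sqrt(18.0703 + 15.2555)
= 5.7729 m


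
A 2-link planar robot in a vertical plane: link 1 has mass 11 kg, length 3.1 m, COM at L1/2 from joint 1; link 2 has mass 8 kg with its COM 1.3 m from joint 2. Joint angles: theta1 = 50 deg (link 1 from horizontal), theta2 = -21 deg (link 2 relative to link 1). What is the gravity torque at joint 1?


Horizontal distance from joint 1 to link-1 COM:
  x_c1 = (L1/2)*cos(t1) = 1.55 * 0.6428 = 0.9963 m
Horizontal distance from joint 1 to link-2 COM:
  x_c2 = L1*cos(t1) + Lc2*cos(t1+t2)
       = 3.1*0.6428 + 1.3*0.8746 = 3.1296 m
tau1 = m1*g*x_c1 + m2*g*x_c2
     = 11*9.81*0.9963 + 8*9.81*3.1296
     = 107.513 + 245.6147
     = 353.1277 Nm


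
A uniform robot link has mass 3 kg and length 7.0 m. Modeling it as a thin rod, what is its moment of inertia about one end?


I = (1/3) * m * L^2
= (1/3) * 3 * 7.0^2
= 0.333333 * 3 * 49.0
= 49.0 kg*m^2


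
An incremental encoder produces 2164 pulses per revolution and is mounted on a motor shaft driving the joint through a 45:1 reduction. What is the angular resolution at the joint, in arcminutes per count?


counts per rev = 2164
effective counts at joint = 2164 * 45 = 97380
resolution = 360*60 / 97380
= 0.2218 arcmin/count


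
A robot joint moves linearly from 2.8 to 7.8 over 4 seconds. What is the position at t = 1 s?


s = t/T = 1/4 = 0.25
p(t) = p0 + (pf-p0)*s
= 2.8 + (7.8 - 2.8) * 0.25
= 4.05


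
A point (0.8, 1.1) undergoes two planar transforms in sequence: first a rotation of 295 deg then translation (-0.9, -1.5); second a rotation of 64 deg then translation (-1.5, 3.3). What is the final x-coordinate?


After transform 1:
x1 = cos(295)*0.8 - sin(295)*1.1 + -0.9 = 0.435
y1 = sin(295)*0.8 + cos(295)*1.1 + -1.5 = -1.7602
After transform 2:
x2 = cos(64)*0.435 - sin(64)*-1.7602 + -1.5
= 0.2727


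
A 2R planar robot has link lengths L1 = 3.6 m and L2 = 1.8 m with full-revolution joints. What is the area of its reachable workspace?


r_max = L1 + L2 = 5.4 m
r_min = |L1 - L2| = 1.8 m
Area = pi*(r_max^2 - r_min^2)
= pi*(29.16 - 3.24)
= pi * 25.92
= 81.4301 m^2


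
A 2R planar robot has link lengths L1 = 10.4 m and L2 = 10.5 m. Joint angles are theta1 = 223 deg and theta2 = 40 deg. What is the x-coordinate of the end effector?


Convert angles to radians: theta1 = 3.8921, theta2 = 0.6981
x = L1*cos(theta1) + L2*cos(theta1+theta2)
x = -7.6061 + -1.2796
x = -8.8857


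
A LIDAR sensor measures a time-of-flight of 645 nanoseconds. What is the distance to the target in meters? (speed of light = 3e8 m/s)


tof = 645 ns = 6.45e-07 s
dist = c * tof / 2
= 3e8 * 6.45e-07 / 2
= 96.75 m


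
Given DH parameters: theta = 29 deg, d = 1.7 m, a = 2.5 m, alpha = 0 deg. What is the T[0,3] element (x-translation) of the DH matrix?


T[0,3] = a * cos(theta)
= 2.5 * cos(29 deg)
= 2.5 * 0.8746
= 2.1865


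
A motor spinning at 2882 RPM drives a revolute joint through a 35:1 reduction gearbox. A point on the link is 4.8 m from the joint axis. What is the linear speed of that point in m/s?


omega_motor = 2882 * 2*pi/60 = 301.8023 rad/s
omega_joint = omega_motor / 35 = 8.6229 rad/s
v = omega_joint * r = 8.6229 * 4.8
= 41.39 m/s


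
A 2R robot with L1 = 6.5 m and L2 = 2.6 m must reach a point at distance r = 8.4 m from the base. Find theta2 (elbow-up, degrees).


cos(theta2) = (r^2 - L1^2 - L2^2) / (2*L1*L2)
cos(theta2) = (70.56 - 42.25 - 6.76) / 33.8
cos(theta2) = 0.637574
theta2 = 50.3888 degrees


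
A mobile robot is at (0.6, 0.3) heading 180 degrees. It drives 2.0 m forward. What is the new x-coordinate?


x_new = x0 + d*cos(theta)
= 0.6 + 2.0*cos(180)
= 0.6 + -2.0
= -1.4


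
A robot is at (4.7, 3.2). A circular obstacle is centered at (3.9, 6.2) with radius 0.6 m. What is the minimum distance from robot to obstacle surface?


center_dist = sqrt((4.7-3.9)^2 + (3.2-6.2)^2)
= sqrt(0.64 + 9.0)
= 3.1048
min_dist = center_dist - radius = 3.1048 - 0.6 = 2.5048 m


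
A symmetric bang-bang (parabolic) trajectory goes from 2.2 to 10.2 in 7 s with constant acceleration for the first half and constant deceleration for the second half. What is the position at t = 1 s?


Symmetric rest-to-rest: each phase covers (pf-p0)/2 in time T/2. 0.5*a*(T/2)^2 = (pf-p0)/2 => a = 4*(pf-p0)/T^2
a = 4*(10.2-2.2)/7^2 = 0.6531
t = 1 is in the acceleration phase (t <= T/2).
p = p0 + 0.5*a*t^2 = 2.2 + 0.5*0.6531*1^2
= 2.5265


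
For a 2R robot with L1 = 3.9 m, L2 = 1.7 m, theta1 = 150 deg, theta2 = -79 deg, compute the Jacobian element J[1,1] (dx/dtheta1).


J[1,1] = -L1*sin(t1) - L2*sin(t1+t2)
= -3.9*sin(150) - 1.7*sin(71)
= -3.5574


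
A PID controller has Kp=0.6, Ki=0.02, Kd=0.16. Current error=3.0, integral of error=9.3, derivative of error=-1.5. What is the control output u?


u = Kp*e + Ki*int(e) + Kd*de/dt
= 0.6*3.0 + 0.02*9.3 + 0.16*(-1.5)
= 1.8 + 0.186 + -0.24
= 1.746


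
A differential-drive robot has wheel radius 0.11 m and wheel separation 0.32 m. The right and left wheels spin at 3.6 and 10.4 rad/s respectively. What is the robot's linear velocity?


vR = r*wR = 0.11*3.6 = 0.396 m/s
vL = r*wL = 0.11*10.4 = 1.144 m/s
v = (vR+vL)/2 = 0.77 m/s
omega = (vR-vL)/L = -2.3375 rad/s
linear velocity = 0.77 m/s


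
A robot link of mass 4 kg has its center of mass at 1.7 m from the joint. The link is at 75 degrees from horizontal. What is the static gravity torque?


tau = m*g*L*cos(angle)
= 4 * 9.81 * 1.7 * cos(75 deg)
= 4 * 9.81 * 1.7 * 0.2588
= 17.2653 Nm


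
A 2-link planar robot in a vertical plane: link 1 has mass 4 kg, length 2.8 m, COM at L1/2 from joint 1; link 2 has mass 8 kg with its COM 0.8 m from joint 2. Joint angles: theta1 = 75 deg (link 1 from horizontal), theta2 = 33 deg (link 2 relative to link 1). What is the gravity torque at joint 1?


Horizontal distance from joint 1 to link-1 COM:
  x_c1 = (L1/2)*cos(t1) = 1.4 * 0.2588 = 0.3623 m
Horizontal distance from joint 1 to link-2 COM:
  x_c2 = L1*cos(t1) + Lc2*cos(t1+t2)
       = 2.8*0.2588 + 0.8*-0.309 = 0.4775 m
tau1 = m1*g*x_c1 + m2*g*x_c2
     = 4*9.81*0.3623 + 8*9.81*0.4775
     = 14.2185 + 37.4726
     = 51.6911 Nm


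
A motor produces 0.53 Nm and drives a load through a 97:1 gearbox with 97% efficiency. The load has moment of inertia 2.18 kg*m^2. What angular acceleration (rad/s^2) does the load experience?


tau_out = tau_motor * N * eta
= 0.53 * 97 * 0.97 = 49.8677 Nm
alpha = tau_out / I = 49.8677 / 2.18
= 22.8751 rad/s^2


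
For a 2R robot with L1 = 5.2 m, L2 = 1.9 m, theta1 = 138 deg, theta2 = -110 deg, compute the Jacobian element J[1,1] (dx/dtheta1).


J[1,1] = -L1*sin(t1) - L2*sin(t1+t2)
= -5.2*sin(138) - 1.9*sin(28)
= -4.3715


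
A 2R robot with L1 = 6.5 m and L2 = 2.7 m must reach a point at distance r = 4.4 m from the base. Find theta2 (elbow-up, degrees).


cos(theta2) = (r^2 - L1^2 - L2^2) / (2*L1*L2)
cos(theta2) = (19.36 - 42.25 - 7.29) / 35.1
cos(theta2) = -0.859829
theta2 = 149.2974 degrees


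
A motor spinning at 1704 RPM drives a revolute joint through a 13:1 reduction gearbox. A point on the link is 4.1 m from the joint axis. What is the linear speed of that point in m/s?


omega_motor = 1704 * 2*pi/60 = 178.4425 rad/s
omega_joint = omega_motor / 13 = 13.7263 rad/s
v = omega_joint * r = 13.7263 * 4.1
= 56.278 m/s


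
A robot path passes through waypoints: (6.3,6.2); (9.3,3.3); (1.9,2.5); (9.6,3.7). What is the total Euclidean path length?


Segment lengths:
  seg1 = sqrt((3.0)^2 + (-2.9)^2) = 4.1725
  seg2 = sqrt((-7.4)^2 + (-0.8)^2) = 7.4431
  seg3 = sqrt((7.7)^2 + (1.2)^2) = 7.7929
Total = 19.4086


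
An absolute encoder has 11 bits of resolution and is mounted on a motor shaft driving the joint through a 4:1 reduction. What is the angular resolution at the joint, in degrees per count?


counts = 2^11 = 2048
effective counts at joint = 2048 * 4 = 8192
resolution = 360 / 8192
= 0.0439 deg/count


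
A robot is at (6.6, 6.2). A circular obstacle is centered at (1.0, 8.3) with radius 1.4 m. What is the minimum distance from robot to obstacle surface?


center_dist = sqrt((6.6-1.0)^2 + (6.2-8.3)^2)
= sqrt(31.36 + 4.41)
= 5.9808
min_dist = center_dist - radius = 5.9808 - 1.4 = 4.5808 m


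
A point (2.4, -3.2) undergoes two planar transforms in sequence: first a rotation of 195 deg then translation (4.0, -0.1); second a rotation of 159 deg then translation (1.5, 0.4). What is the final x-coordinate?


After transform 1:
x1 = cos(195)*2.4 - sin(195)*-3.2 + 4.0 = 0.8536
y1 = sin(195)*2.4 + cos(195)*-3.2 + -0.1 = 2.3698
After transform 2:
x2 = cos(159)*0.8536 - sin(159)*2.3698 + 1.5
= -0.1461


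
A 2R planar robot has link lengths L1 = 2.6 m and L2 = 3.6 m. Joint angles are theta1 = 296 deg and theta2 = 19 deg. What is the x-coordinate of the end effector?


Convert angles to radians: theta1 = 5.1662, theta2 = 0.3316
x = L1*cos(theta1) + L2*cos(theta1+theta2)
x = 1.1398 + 2.5456
x = 3.6853


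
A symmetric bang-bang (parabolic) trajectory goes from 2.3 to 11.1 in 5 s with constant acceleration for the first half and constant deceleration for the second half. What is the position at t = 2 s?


Symmetric rest-to-rest: each phase covers (pf-p0)/2 in time T/2. 0.5*a*(T/2)^2 = (pf-p0)/2 => a = 4*(pf-p0)/T^2
a = 4*(11.1-2.3)/5^2 = 1.408
t = 2 is in the acceleration phase (t <= T/2).
p = p0 + 0.5*a*t^2 = 2.3 + 0.5*1.408*2^2
= 5.116


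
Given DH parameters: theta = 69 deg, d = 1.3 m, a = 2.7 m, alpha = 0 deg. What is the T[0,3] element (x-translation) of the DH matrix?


T[0,3] = a * cos(theta)
= 2.7 * cos(69 deg)
= 2.7 * 0.3584
= 0.9676


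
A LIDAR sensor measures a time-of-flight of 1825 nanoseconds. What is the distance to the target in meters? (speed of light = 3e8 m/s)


tof = 1825 ns = 1.825e-06 s
dist = c * tof / 2
= 3e8 * 1.825e-06 / 2
= 273.75 m


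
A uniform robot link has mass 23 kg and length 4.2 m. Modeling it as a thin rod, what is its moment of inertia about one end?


I = (1/3) * m * L^2
= (1/3) * 23 * 4.2^2
= 0.333333 * 23 * 17.64
= 135.24 kg*m^2


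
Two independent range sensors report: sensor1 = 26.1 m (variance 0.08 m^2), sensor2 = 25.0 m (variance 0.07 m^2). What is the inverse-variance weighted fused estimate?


w1 = (1/var1) / (1/var1 + 1/var2)
   = 12.5 / (12.5 + 14.2857) = 0.4667
w2 = 1 - w1 = 0.5333
fused = w1*s1 + w2*s2 = 12.18 + 13.3333
= 25.5133 m


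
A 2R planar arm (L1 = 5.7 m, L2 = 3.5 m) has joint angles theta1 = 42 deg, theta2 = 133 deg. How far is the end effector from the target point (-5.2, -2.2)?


End effector via forward kinematics:
x = L1*cos(t1) + L2*cos(t1+t2) = 0.7492
y = L1*sin(t1) + L2*sin(t1+t2) = 4.1191
Distance to target:
d = sqrt((-5.2 - 0.7492)^2 + (-2.2 - 4.1191)^2)
= sqrt(35.3935 + 39.9309)
= 8.679 m


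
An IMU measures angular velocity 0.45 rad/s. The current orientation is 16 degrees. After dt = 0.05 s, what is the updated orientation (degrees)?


delta_theta = w * dt = 0.45 * 0.05 = 0.0225 rad
= 1.2892 deg
theta_new = 16 + 1.2892 = 17.2892 deg


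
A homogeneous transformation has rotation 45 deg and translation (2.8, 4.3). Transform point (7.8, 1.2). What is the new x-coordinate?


x' = cos(theta)*px - sin(theta)*py + tx
= 0.7071*7.8 - 0.7071*1.2 + 2.8
= 7.4669


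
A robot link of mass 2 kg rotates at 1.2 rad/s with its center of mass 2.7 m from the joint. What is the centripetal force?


F = m * omega^2 * r
= 2 * 1.2^2 * 2.7
= 2 * 1.44 * 2.7
= 7.776 N


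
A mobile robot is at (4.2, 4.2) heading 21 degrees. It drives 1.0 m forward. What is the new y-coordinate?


y_new = y0 + d*sin(theta)
= 4.2 + 1.0*sin(21)
= 4.2 + 0.3584
= 4.5584


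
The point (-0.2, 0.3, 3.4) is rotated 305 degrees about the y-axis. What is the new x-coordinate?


Rotation about y-axis: x' = x*cos(theta) + z*sin(theta)
= -0.2 * 0.5736 + 3.4 * -0.8192
= -2.8998


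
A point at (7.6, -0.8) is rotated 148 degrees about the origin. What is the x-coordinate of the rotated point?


x' = x*cos(theta) - y*sin(theta)
cos(148 deg) = -0.848, sin(148 deg) = 0.5299
x' = 7.6 * -0.848 - -0.8 * 0.5299
= -6.4452 - -0.4239
= -6.0212


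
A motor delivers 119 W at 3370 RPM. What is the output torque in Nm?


omega = 3370 * 2*pi/60 = 352.9056 rad/s
tau = P / omega = 119 / 352.9056
= 0.3372 Nm
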